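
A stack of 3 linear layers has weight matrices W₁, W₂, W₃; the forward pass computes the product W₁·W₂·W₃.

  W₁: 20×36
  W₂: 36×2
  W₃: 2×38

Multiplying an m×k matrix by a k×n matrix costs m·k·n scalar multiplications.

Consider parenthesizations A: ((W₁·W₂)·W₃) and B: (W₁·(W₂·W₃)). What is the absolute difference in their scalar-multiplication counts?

27136

Order A = ((W₁·W₂)·W₃): (W₁·W₂): 20×36 by 36×2 → 20×2, cost 20·36·2 = 1440; ((W₁·W₂)·W₃): 20×2 by 2×38 → 20×38, cost 20·2·38 = 1520; cumulative 2960. Total 2960.
Order B = (W₁·(W₂·W₃)): (W₂·W₃): 36×2 by 2×38 → 36×38, cost 36·2·38 = 2736; (W₁·(W₂·W₃)): 20×36 by 36×38 → 20×38, cost 20·36·38 = 27360; cumulative 30096. Total 30096.
Difference: |2960 − 30096| = 27136.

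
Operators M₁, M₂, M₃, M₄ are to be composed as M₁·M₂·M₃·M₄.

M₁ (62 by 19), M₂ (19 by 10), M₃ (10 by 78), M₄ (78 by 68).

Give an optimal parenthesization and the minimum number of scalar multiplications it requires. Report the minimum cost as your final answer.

Adjacent pairs: M₁M₂ = 62·19·10 = 11780; M₂M₃ = 19·10·78 = 14820; M₃M₄ = 10·78·68 = 53040.
Length 3: M₁..M₃: k=1: 0+14820+62·19·78=106704; k=2: 11780+0+62·10·78=60140 → min 60140 | M₂..M₄: k=2: 0+53040+19·10·68=65960; k=3: 14820+0+19·78·68=115596 → min 65960.
Length 4: M₁..M₄: k=1: 0+65960+62·19·68=146064; k=2: 11780+53040+62·10·68=106980; k=3: 60140+0+62·78·68=388988 → min 106980.
Optimal parenthesization: ((M₁·M₂)·(M₃·M₄)) with cost 106980.

106980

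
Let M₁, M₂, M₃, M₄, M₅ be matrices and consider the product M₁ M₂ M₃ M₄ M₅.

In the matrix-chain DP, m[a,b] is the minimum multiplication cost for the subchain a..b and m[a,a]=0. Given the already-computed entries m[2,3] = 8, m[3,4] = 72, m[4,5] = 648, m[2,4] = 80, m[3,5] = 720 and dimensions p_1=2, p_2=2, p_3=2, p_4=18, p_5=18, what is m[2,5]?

728

m[2,5] = min over k∈[2,4] of m[2,k]+m[k+1,5]+p_{1}·p_k·p_{5}.
k=2: 0 + 720 + 2·2·18 = 792; k=3: 8 + 648 + 2·2·18 = 728; k=4: 80 + 0 + 2·18·18 = 728.
Minimum: 728 at k=3.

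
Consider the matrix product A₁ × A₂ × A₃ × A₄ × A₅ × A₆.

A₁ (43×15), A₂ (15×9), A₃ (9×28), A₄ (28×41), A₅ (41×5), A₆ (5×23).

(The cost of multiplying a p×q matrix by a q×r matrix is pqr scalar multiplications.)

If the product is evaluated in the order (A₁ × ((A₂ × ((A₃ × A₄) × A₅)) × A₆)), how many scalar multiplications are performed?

(A₃ × A₄): 9×28 by 28×41 → 9×41, cost 9·28·41 = 10332
((A₃ × A₄) × A₅): 9×41 by 41×5 → 9×5, cost 9·41·5 = 1845; cumulative 12177
(A₂ × ((A₃ × A₄) × A₅)): 15×9 by 9×5 → 15×5, cost 15·9·5 = 675; cumulative 12852
((A₂ × ((A₃ × A₄) × A₅)) × A₆): 15×5 by 5×23 → 15×23, cost 15·5·23 = 1725; cumulative 14577
(A₁ × ((A₂ × ((A₃ × A₄) × A₅)) × A₆)): 43×15 by 15×23 → 43×23, cost 43·15·23 = 14835; cumulative 29412
Total: 29412 scalar multiplications.

29412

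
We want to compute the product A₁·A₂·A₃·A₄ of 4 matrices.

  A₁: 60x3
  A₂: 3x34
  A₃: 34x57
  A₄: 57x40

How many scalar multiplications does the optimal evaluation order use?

Adjacent pairs: A₁A₂ = 60·3·34 = 6120; A₂A₃ = 3·34·57 = 5814; A₃A₄ = 34·57·40 = 77520.
Length 3: A₁..A₃: k=1: 0+5814+60·3·57=16074; k=2: 6120+0+60·34·57=122400 → min 16074 | A₂..A₄: k=2: 0+77520+3·34·40=81600; k=3: 5814+0+3·57·40=12654 → min 12654.
Length 4: A₁..A₄: k=1: 0+12654+60·3·40=19854; k=2: 6120+77520+60·34·40=165240; k=3: 16074+0+60·57·40=152874 → min 19854.
Optimal order: (A₁·((A₂·A₃)·A₄)) with cost 19854.

19854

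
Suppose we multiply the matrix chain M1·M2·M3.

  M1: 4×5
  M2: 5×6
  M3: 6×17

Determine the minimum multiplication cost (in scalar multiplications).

528

Order (M1·(M2·M3)): (M2·M3): 5×6 by 6×17 → 5×17, cost 5·6·17 = 510; (M1·(M2·M3)): 4×5 by 5×17 → 4×17, cost 4·5·17 = 340; cumulative 850. Total 850.
Order ((M1·M2)·M3): (M1·M2): 4×5 by 5×6 → 4×6, cost 4·5·6 = 120; ((M1·M2)·M3): 4×6 by 6×17 → 4×17, cost 4·6·17 = 408; cumulative 528. Total 528.
Minimum: 528.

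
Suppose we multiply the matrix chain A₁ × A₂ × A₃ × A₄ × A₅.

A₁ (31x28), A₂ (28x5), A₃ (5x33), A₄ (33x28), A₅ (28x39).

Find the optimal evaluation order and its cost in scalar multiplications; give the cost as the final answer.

20465

Adjacent pairs: A₁A₂ = 31·28·5 = 4340; A₂A₃ = 28·5·33 = 4620; A₃A₄ = 5·33·28 = 4620; A₄A₅ = 33·28·39 = 36036.
Length 3: A₁..A₃: k=1: 0+4620+31·28·33=33264; k=2: 4340+0+31·5·33=9455 → min 9455 | A₂..A₄: k=2: 0+4620+28·5·28=8540; k=3: 4620+0+28·33·28=30492 → min 8540 | A₃..A₅: k=3: 0+36036+5·33·39=42471; k=4: 4620+0+5·28·39=10080 → min 10080.
Length 4: A₁..A₄: k=1: 0+8540+31·28·28=32844; k=2: 4340+4620+31·5·28=13300; k=3: 9455+0+31·33·28=38099 → min 13300 | A₂..A₅: k=2: 0+10080+28·5·39=15540; k=3: 4620+36036+28·33·39=76692; k=4: 8540+0+28·28·39=39116 → min 15540.
Length 5: A₁..A₅: k=1: 0+15540+31·28·39=49392; k=2: 4340+10080+31·5·39=20465; k=3: 9455+36036+31·33·39=85388; k=4: 13300+0+31·28·39=47152 → min 20465.
Optimal parenthesization: ((A₁ × A₂) × ((A₃ × A₄) × A₅)) with cost 20465.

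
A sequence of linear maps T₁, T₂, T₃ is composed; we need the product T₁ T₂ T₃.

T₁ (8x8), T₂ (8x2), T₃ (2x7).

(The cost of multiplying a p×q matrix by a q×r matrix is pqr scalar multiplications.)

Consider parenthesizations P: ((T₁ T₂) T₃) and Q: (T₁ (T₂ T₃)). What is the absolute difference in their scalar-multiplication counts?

Order P = ((T₁ T₂) T₃): (T₁ T₂): 8×8 by 8×2 → 8×2, cost 8·8·2 = 128; ((T₁ T₂) T₃): 8×2 by 2×7 → 8×7, cost 8·2·7 = 112; cumulative 240. Total 240.
Order Q = (T₁ (T₂ T₃)): (T₂ T₃): 8×2 by 2×7 → 8×7, cost 8·2·7 = 112; (T₁ (T₂ T₃)): 8×8 by 8×7 → 8×7, cost 8·8·7 = 448; cumulative 560. Total 560.
Difference: |240 − 560| = 320.

320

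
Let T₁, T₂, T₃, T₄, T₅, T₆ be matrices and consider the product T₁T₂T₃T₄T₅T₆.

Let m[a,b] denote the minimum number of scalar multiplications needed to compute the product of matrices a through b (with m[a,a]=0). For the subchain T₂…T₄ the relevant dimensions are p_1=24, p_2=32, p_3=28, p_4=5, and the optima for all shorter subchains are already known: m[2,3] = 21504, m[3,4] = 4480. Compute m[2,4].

8320

m[2,4] = min over k∈[2,3] of m[2,k]+m[k+1,4]+p_{1}·p_k·p_{4}.
k=2: 0 + 4480 + 24·32·5 = 8320; k=3: 21504 + 0 + 24·28·5 = 24864.
Minimum: 8320 at k=2.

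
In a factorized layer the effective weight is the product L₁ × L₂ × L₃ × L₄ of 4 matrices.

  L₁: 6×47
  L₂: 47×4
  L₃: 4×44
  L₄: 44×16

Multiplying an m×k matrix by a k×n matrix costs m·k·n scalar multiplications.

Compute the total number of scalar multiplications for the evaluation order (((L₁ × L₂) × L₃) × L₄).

6408

(L₁ × L₂): 6×47 by 47×4 → 6×4, cost 6·47·4 = 1128
((L₁ × L₂) × L₃): 6×4 by 4×44 → 6×44, cost 6·4·44 = 1056; cumulative 2184
(((L₁ × L₂) × L₃) × L₄): 6×44 by 44×16 → 6×16, cost 6·44·16 = 4224; cumulative 6408
Total: 6408 scalar multiplications.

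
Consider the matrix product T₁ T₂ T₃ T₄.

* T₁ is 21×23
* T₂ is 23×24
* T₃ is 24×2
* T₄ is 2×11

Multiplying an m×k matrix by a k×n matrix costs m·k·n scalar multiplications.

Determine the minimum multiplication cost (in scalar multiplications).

2532

Adjacent pairs: T₁T₂ = 21·23·24 = 11592; T₂T₃ = 23·24·2 = 1104; T₃T₄ = 24·2·11 = 528.
Length 3: T₁..T₃: k=1: 0+1104+21·23·2=2070; k=2: 11592+0+21·24·2=12600 → min 2070 | T₂..T₄: k=2: 0+528+23·24·11=6600; k=3: 1104+0+23·2·11=1610 → min 1610.
Length 4: T₁..T₄: k=1: 0+1610+21·23·11=6923; k=2: 11592+528+21·24·11=17664; k=3: 2070+0+21·2·11=2532 → min 2532.
Optimal order: ((T₁ (T₂ T₃)) T₄) with cost 2532.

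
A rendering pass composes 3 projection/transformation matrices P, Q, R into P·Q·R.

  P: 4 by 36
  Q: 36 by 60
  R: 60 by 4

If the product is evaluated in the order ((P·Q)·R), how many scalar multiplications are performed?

(P·Q): 4×36 by 36×60 → 4×60, cost 4·36·60 = 8640
((P·Q)·R): 4×60 by 60×4 → 4×4, cost 4·60·4 = 960; cumulative 9600
Total: 9600 scalar multiplications.

9600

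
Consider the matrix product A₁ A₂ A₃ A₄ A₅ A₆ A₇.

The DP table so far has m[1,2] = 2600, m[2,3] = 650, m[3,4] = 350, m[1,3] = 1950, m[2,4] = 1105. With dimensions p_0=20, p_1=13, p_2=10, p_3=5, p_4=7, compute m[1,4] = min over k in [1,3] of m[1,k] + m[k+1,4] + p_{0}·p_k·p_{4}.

2650

m[1,4] = min over k∈[1,3] of m[1,k]+m[k+1,4]+p_{0}·p_k·p_{4}.
k=1: 0 + 1105 + 20·13·7 = 2925; k=2: 2600 + 350 + 20·10·7 = 4350; k=3: 1950 + 0 + 20·5·7 = 2650.
Minimum: 2650 at k=3.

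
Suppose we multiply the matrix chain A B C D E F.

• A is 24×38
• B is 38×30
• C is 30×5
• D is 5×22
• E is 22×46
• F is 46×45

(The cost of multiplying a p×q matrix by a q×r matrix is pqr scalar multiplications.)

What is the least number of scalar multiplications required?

31070

Adjacent pairs: AB = 24·38·30 = 27360; BC = 38·30·5 = 5700; CD = 30·5·22 = 3300; DE = 5·22·46 = 5060; EF = 22·46·45 = 45540.
Length 3: A..C: k=1: 0+5700+24·38·5=10260; k=2: 27360+0+24·30·5=30960 → min 10260 | B..D: k=2: 0+3300+38·30·22=28380; k=3: 5700+0+38·5·22=9880 → min 9880 | C..E: k=3: 0+5060+30·5·46=11960; k=4: 3300+0+30·22·46=33660 → min 11960 | D..F: k=4: 0+45540+5·22·45=50490; k=5: 5060+0+5·46·45=15410 → min 15410.
Length 4: A..D: k=1: 0+9880+24·38·22=29944; k=2: 27360+3300+24·30·22=46500; k=3: 10260+0+24·5·22=12900 → min 12900 | B..E: k=2: 0+11960+38·30·46=64400; k=3: 5700+5060+38·5·46=19500; k=4: 9880+0+38·22·46=48336 → min 19500 | C..F: k=3: 0+15410+30·5·45=22160; k=4: 3300+45540+30·22·45=78540; k=5: 11960+0+30·46·45=74060 → min 22160.
Length 5: A..E: k=1: 0+19500+24·38·46=61452; k=2: 27360+11960+24·30·46=72440; k=3: 10260+5060+24·5·46=20840; k=4: 12900+0+24·22·46=37188 → min 20840 | B..F: k=2: 0+22160+38·30·45=73460; k=3: 5700+15410+38·5·45=29660; k=4: 9880+45540+38·22·45=93040; k=5: 19500+0+38·46·45=98160 → min 29660.
Length 6: A..F: k=1: 0+29660+24·38·45=70700; k=2: 27360+22160+24·30·45=81920; k=3: 10260+15410+24·5·45=31070; k=4: 12900+45540+24·22·45=82200; k=5: 20840+0+24·46·45=70520 → min 31070.
Optimal order: ((A (B C)) ((D E) F)) with cost 31070.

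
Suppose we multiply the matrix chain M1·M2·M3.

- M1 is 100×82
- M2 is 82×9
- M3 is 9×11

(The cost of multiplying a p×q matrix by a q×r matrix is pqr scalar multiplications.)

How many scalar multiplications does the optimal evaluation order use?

83700

Order (M1·(M2·M3)): (M2·M3): 82×9 by 9×11 → 82×11, cost 82·9·11 = 8118; (M1·(M2·M3)): 100×82 by 82×11 → 100×11, cost 100·82·11 = 90200; cumulative 98318. Total 98318.
Order ((M1·M2)·M3): (M1·M2): 100×82 by 82×9 → 100×9, cost 100·82·9 = 73800; ((M1·M2)·M3): 100×9 by 9×11 → 100×11, cost 100·9·11 = 9900; cumulative 83700. Total 83700.
Minimum: 83700.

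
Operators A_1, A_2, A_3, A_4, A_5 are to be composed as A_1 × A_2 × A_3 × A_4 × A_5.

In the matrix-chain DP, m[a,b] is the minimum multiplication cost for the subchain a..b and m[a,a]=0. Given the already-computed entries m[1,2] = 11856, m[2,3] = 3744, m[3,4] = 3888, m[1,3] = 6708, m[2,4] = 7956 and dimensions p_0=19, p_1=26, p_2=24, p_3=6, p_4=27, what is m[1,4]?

9786

m[1,4] = min over k∈[1,3] of m[1,k]+m[k+1,4]+p_{0}·p_k·p_{4}.
k=1: 0 + 7956 + 19·26·27 = 21294; k=2: 11856 + 3888 + 19·24·27 = 28056; k=3: 6708 + 0 + 19·6·27 = 9786.
Minimum: 9786 at k=3.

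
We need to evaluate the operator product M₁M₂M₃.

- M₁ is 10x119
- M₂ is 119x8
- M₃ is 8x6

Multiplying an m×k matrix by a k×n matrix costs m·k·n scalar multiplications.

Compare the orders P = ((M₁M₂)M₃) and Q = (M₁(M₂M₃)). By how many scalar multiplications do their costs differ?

Order P = ((M₁M₂)M₃): (M₁M₂): 10×119 by 119×8 → 10×8, cost 10·119·8 = 9520; ((M₁M₂)M₃): 10×8 by 8×6 → 10×6, cost 10·8·6 = 480; cumulative 10000. Total 10000.
Order Q = (M₁(M₂M₃)): (M₂M₃): 119×8 by 8×6 → 119×6, cost 119·8·6 = 5712; (M₁(M₂M₃)): 10×119 by 119×6 → 10×6, cost 10·119·6 = 7140; cumulative 12852. Total 12852.
Difference: |10000 − 12852| = 2852.

2852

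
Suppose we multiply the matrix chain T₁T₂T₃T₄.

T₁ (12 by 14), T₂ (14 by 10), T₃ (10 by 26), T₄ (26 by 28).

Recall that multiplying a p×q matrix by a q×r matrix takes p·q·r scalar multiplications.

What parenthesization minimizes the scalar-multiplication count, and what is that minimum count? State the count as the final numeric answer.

Adjacent pairs: T₁T₂ = 12·14·10 = 1680; T₂T₃ = 14·10·26 = 3640; T₃T₄ = 10·26·28 = 7280.
Length 3: T₁..T₃: k=1: 0+3640+12·14·26=8008; k=2: 1680+0+12·10·26=4800 → min 4800 | T₂..T₄: k=2: 0+7280+14·10·28=11200; k=3: 3640+0+14·26·28=13832 → min 11200.
Length 4: T₁..T₄: k=1: 0+11200+12·14·28=15904; k=2: 1680+7280+12·10·28=12320; k=3: 4800+0+12·26·28=13536 → min 12320.
Optimal parenthesization: ((T₁T₂)(T₃T₄)) with cost 12320.

12320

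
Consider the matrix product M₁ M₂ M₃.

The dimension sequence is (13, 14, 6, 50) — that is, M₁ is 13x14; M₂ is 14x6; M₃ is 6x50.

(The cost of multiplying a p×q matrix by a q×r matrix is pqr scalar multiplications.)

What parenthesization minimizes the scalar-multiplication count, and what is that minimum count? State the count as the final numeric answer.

4992

(M₁ (M₂ M₃)): cost 13300.
((M₁ M₂) M₃): cost 4992.
Optimal: ((M₁ M₂) M₃) with cost 4992.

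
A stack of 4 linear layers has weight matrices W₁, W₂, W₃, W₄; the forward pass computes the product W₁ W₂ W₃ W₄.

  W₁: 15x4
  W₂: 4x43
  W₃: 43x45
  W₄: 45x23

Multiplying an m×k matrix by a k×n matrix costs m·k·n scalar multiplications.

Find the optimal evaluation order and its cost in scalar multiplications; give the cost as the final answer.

Adjacent pairs: W₁W₂ = 15·4·43 = 2580; W₂W₃ = 4·43·45 = 7740; W₃W₄ = 43·45·23 = 44505.
Length 3: W₁..W₃: k=1: 0+7740+15·4·45=10440; k=2: 2580+0+15·43·45=31605 → min 10440 | W₂..W₄: k=2: 0+44505+4·43·23=48461; k=3: 7740+0+4·45·23=11880 → min 11880.
Length 4: W₁..W₄: k=1: 0+11880+15·4·23=13260; k=2: 2580+44505+15·43·23=61920; k=3: 10440+0+15·45·23=25965 → min 13260.
Optimal parenthesization: (W₁ ((W₂ W₃) W₄)) with cost 13260.

13260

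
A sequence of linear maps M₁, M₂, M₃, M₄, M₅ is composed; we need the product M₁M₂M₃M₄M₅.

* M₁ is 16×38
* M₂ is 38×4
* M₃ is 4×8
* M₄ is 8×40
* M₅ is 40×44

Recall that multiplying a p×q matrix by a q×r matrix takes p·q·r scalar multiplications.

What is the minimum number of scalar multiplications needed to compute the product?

13568

Adjacent pairs: M₁M₂ = 16·38·4 = 2432; M₂M₃ = 38·4·8 = 1216; M₃M₄ = 4·8·40 = 1280; M₄M₅ = 8·40·44 = 14080.
Length 3: M₁..M₃: k=1: 0+1216+16·38·8=6080; k=2: 2432+0+16·4·8=2944 → min 2944 | M₂..M₄: k=2: 0+1280+38·4·40=7360; k=3: 1216+0+38·8·40=13376 → min 7360 | M₃..M₅: k=3: 0+14080+4·8·44=15488; k=4: 1280+0+4·40·44=8320 → min 8320.
Length 4: M₁..M₄: k=1: 0+7360+16·38·40=31680; k=2: 2432+1280+16·4·40=6272; k=3: 2944+0+16·8·40=8064 → min 6272 | M₂..M₅: k=2: 0+8320+38·4·44=15008; k=3: 1216+14080+38·8·44=28672; k=4: 7360+0+38·40·44=74240 → min 15008.
Length 5: M₁..M₅: k=1: 0+15008+16·38·44=41760; k=2: 2432+8320+16·4·44=13568; k=3: 2944+14080+16·8·44=22656; k=4: 6272+0+16·40·44=34432 → min 13568.
Optimal order: ((M₁M₂)((M₃M₄)M₅)) with cost 13568.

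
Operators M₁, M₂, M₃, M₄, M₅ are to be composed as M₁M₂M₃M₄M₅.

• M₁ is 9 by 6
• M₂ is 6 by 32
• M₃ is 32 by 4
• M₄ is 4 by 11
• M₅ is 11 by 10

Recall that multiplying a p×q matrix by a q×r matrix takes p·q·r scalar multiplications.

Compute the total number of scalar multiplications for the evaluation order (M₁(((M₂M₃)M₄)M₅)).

2232

(M₂M₃): 6×32 by 32×4 → 6×4, cost 6·32·4 = 768
((M₂M₃)M₄): 6×4 by 4×11 → 6×11, cost 6·4·11 = 264; cumulative 1032
(((M₂M₃)M₄)M₅): 6×11 by 11×10 → 6×10, cost 6·11·10 = 660; cumulative 1692
(M₁(((M₂M₃)M₄)M₅)): 9×6 by 6×10 → 9×10, cost 9·6·10 = 540; cumulative 2232
Total: 2232 scalar multiplications.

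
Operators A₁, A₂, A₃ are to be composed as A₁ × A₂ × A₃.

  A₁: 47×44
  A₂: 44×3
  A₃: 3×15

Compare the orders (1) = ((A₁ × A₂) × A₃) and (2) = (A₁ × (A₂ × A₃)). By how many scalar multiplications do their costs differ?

24681

Order (1) = ((A₁ × A₂) × A₃): (A₁ × A₂): 47×44 by 44×3 → 47×3, cost 47·44·3 = 6204; ((A₁ × A₂) × A₃): 47×3 by 3×15 → 47×15, cost 47·3·15 = 2115; cumulative 8319. Total 8319.
Order (2) = (A₁ × (A₂ × A₃)): (A₂ × A₃): 44×3 by 3×15 → 44×15, cost 44·3·15 = 1980; (A₁ × (A₂ × A₃)): 47×44 by 44×15 → 47×15, cost 47·44·15 = 31020; cumulative 33000. Total 33000.
Difference: |8319 − 33000| = 24681.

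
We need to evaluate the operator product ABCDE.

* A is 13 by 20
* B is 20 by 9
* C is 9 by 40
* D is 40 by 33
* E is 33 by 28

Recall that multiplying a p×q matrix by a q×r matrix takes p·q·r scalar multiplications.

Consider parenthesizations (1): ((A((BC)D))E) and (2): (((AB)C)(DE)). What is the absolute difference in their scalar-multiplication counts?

4348

Order (1) = ((A((BC)D))E): (BC): 20×9 by 9×40 → 20×40, cost 20·9·40 = 7200; ((BC)D): 20×40 by 40×33 → 20×33, cost 20·40·33 = 26400; cumulative 33600; (A((BC)D)): 13×20 by 20×33 → 13×33, cost 13·20·33 = 8580; cumulative 42180; ((A((BC)D))E): 13×33 by 33×28 → 13×28, cost 13·33·28 = 12012; cumulative 54192. Total 54192.
Order (2) = (((AB)C)(DE)): (AB): 13×20 by 20×9 → 13×9, cost 13·20·9 = 2340; ((AB)C): 13×9 by 9×40 → 13×40, cost 13·9·40 = 4680; cumulative 7020; (DE): 40×33 by 33×28 → 40×28, cost 40·33·28 = 36960; (((AB)C)(DE)): 13×40 by 40×28 → 13×28, cost 13·40·28 = 14560; cumulative 58540. Total 58540.
Difference: |54192 − 58540| = 4348.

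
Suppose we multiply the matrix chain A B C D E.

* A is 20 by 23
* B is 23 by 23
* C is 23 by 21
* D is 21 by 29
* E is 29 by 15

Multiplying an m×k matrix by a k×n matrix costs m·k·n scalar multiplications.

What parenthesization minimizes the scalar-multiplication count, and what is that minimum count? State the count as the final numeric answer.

31215

Adjacent pairs: AB = 20·23·23 = 10580; BC = 23·23·21 = 11109; CD = 23·21·29 = 14007; DE = 21·29·15 = 9135.
Length 3: A..C: k=1: 0+11109+20·23·21=20769; k=2: 10580+0+20·23·21=20240 → min 20240 | B..D: k=2: 0+14007+23·23·29=29348; k=3: 11109+0+23·21·29=25116 → min 25116 | C..E: k=3: 0+9135+23·21·15=16380; k=4: 14007+0+23·29·15=24012 → min 16380.
Length 4: A..D: k=1: 0+25116+20·23·29=38456; k=2: 10580+14007+20·23·29=37927; k=3: 20240+0+20·21·29=32420 → min 32420 | B..E: k=2: 0+16380+23·23·15=24315; k=3: 11109+9135+23·21·15=27489; k=4: 25116+0+23·29·15=35121 → min 24315.
Length 5: A..E: k=1: 0+24315+20·23·15=31215; k=2: 10580+16380+20·23·15=33860; k=3: 20240+9135+20·21·15=35675; k=4: 32420+0+20·29·15=41120 → min 31215.
Optimal parenthesization: (A (B (C (D E)))) with cost 31215.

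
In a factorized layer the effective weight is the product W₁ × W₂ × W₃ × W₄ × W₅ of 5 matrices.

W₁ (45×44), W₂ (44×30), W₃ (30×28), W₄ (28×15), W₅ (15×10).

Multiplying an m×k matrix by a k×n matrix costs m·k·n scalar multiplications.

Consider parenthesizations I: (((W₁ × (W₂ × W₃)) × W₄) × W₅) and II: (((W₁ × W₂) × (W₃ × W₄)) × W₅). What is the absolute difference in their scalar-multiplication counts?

19050

Order I = (((W₁ × (W₂ × W₃)) × W₄) × W₅): (W₂ × W₃): 44×30 by 30×28 → 44×28, cost 44·30·28 = 36960; (W₁ × (W₂ × W₃)): 45×44 by 44×28 → 45×28, cost 45·44·28 = 55440; cumulative 92400; ((W₁ × (W₂ × W₃)) × W₄): 45×28 by 28×15 → 45×15, cost 45·28·15 = 18900; cumulative 111300; (((W₁ × (W₂ × W₃)) × W₄) × W₅): 45×15 by 15×10 → 45×10, cost 45·15·10 = 6750; cumulative 118050. Total 118050.
Order II = (((W₁ × W₂) × (W₃ × W₄)) × W₅): (W₁ × W₂): 45×44 by 44×30 → 45×30, cost 45·44·30 = 59400; (W₃ × W₄): 30×28 by 28×15 → 30×15, cost 30·28·15 = 12600; ((W₁ × W₂) × (W₃ × W₄)): 45×30 by 30×15 → 45×15, cost 45·30·15 = 20250; cumulative 92250; (((W₁ × W₂) × (W₃ × W₄)) × W₅): 45×15 by 15×10 → 45×10, cost 45·15·10 = 6750; cumulative 99000. Total 99000.
Difference: |118050 − 99000| = 19050.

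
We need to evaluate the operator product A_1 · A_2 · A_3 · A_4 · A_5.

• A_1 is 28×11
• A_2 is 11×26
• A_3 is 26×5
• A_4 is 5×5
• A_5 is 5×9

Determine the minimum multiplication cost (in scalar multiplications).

4455

Adjacent pairs: A_1A_2 = 28·11·26 = 8008; A_2A_3 = 11·26·5 = 1430; A_3A_4 = 26·5·5 = 650; A_4A_5 = 5·5·9 = 225.
Length 3: A_1..A_3: k=1: 0+1430+28·11·5=2970; k=2: 8008+0+28·26·5=11648 → min 2970 | A_2..A_4: k=2: 0+650+11·26·5=2080; k=3: 1430+0+11·5·5=1705 → min 1705 | A_3..A_5: k=3: 0+225+26·5·9=1395; k=4: 650+0+26·5·9=1820 → min 1395.
Length 4: A_1..A_4: k=1: 0+1705+28·11·5=3245; k=2: 8008+650+28·26·5=12298; k=3: 2970+0+28·5·5=3670 → min 3245 | A_2..A_5: k=2: 0+1395+11·26·9=3969; k=3: 1430+225+11·5·9=2150; k=4: 1705+0+11·5·9=2200 → min 2150.
Length 5: A_1..A_5: k=1: 0+2150+28·11·9=4922; k=2: 8008+1395+28·26·9=15955; k=3: 2970+225+28·5·9=4455; k=4: 3245+0+28·5·9=4505 → min 4455.
Optimal order: ((A_1 · (A_2 · A_3)) · (A_4 · A_5)) with cost 4455.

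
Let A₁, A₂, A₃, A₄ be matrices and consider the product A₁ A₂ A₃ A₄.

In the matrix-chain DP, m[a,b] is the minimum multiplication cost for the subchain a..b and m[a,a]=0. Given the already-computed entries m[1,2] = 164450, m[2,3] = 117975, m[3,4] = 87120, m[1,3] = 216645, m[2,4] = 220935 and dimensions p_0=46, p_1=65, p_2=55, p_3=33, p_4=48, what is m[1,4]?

m[1,4] = min over k∈[1,3] of m[1,k]+m[k+1,4]+p_{0}·p_k·p_{4}.
k=1: 0 + 220935 + 46·65·48 = 364455; k=2: 164450 + 87120 + 46·55·48 = 373010; k=3: 216645 + 0 + 46·33·48 = 289509.
Minimum: 289509 at k=3.

289509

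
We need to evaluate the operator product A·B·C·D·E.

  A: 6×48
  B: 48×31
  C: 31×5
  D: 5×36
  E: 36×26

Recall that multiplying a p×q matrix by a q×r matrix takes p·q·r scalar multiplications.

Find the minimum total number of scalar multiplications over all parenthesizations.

14340

Adjacent pairs: AB = 6·48·31 = 8928; BC = 48·31·5 = 7440; CD = 31·5·36 = 5580; DE = 5·36·26 = 4680.
Length 3: A..C: k=1: 0+7440+6·48·5=8880; k=2: 8928+0+6·31·5=9858 → min 8880 | B..D: k=2: 0+5580+48·31·36=59148; k=3: 7440+0+48·5·36=16080 → min 16080 | C..E: k=3: 0+4680+31·5·26=8710; k=4: 5580+0+31·36·26=34596 → min 8710.
Length 4: A..D: k=1: 0+16080+6·48·36=26448; k=2: 8928+5580+6·31·36=21204; k=3: 8880+0+6·5·36=9960 → min 9960 | B..E: k=2: 0+8710+48·31·26=47398; k=3: 7440+4680+48·5·26=18360; k=4: 16080+0+48·36·26=61008 → min 18360.
Length 5: A..E: k=1: 0+18360+6·48·26=25848; k=2: 8928+8710+6·31·26=22474; k=3: 8880+4680+6·5·26=14340; k=4: 9960+0+6·36·26=15576 → min 14340.
Optimal order: ((A·(B·C))·(D·E)) with cost 14340.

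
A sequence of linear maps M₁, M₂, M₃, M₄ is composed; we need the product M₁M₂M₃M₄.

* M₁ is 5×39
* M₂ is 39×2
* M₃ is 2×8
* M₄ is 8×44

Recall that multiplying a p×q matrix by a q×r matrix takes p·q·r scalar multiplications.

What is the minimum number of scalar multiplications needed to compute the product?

Adjacent pairs: M₁M₂ = 5·39·2 = 390; M₂M₃ = 39·2·8 = 624; M₃M₄ = 2·8·44 = 704.
Length 3: M₁..M₃: k=1: 0+624+5·39·8=2184; k=2: 390+0+5·2·8=470 → min 470 | M₂..M₄: k=2: 0+704+39·2·44=4136; k=3: 624+0+39·8·44=14352 → min 4136.
Length 4: M₁..M₄: k=1: 0+4136+5·39·44=12716; k=2: 390+704+5·2·44=1534; k=3: 470+0+5·8·44=2230 → min 1534.
Optimal order: ((M₁M₂)(M₃M₄)) with cost 1534.

1534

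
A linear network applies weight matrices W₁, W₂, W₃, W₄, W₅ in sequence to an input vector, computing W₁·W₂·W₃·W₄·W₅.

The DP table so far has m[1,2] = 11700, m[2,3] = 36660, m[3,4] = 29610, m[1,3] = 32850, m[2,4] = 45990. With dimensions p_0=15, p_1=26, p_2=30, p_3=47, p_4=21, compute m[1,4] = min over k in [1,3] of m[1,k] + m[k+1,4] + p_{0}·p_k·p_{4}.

47655

m[1,4] = min over k∈[1,3] of m[1,k]+m[k+1,4]+p_{0}·p_k·p_{4}.
k=1: 0 + 45990 + 15·26·21 = 54180; k=2: 11700 + 29610 + 15·30·21 = 50760; k=3: 32850 + 0 + 15·47·21 = 47655.
Minimum: 47655 at k=3.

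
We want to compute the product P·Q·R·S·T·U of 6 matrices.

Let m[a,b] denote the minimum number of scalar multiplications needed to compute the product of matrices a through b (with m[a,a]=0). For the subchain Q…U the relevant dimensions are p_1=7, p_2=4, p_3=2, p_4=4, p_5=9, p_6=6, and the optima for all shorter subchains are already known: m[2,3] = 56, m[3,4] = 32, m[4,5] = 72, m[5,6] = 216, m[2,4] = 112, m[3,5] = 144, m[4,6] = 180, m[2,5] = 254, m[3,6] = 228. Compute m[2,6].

m[2,6] = min over k∈[2,5] of m[2,k]+m[k+1,6]+p_{1}·p_k·p_{6}.
k=2: 0 + 228 + 7·4·6 = 396; k=3: 56 + 180 + 7·2·6 = 320; k=4: 112 + 216 + 7·4·6 = 496; k=5: 254 + 0 + 7·9·6 = 632.
Minimum: 320 at k=3.

320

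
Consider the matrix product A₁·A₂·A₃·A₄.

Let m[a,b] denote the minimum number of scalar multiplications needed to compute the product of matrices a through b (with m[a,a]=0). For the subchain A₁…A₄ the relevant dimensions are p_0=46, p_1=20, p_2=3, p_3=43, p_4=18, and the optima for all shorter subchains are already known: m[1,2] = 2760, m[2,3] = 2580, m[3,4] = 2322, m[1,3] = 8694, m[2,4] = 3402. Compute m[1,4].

m[1,4] = min over k∈[1,3] of m[1,k]+m[k+1,4]+p_{0}·p_k·p_{4}.
k=1: 0 + 3402 + 46·20·18 = 19962; k=2: 2760 + 2322 + 46·3·18 = 7566; k=3: 8694 + 0 + 46·43·18 = 44298.
Minimum: 7566 at k=2.

7566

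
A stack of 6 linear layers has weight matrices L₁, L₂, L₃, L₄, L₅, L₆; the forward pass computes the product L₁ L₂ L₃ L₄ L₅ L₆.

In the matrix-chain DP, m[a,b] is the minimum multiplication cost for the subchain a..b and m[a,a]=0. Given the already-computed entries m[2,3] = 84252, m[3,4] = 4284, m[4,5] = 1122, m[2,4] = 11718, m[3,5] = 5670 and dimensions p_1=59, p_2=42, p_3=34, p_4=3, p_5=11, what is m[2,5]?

m[2,5] = min over k∈[2,4] of m[2,k]+m[k+1,5]+p_{1}·p_k·p_{5}.
k=2: 0 + 5670 + 59·42·11 = 32928; k=3: 84252 + 1122 + 59·34·11 = 107440; k=4: 11718 + 0 + 59·3·11 = 13665.
Minimum: 13665 at k=4.

13665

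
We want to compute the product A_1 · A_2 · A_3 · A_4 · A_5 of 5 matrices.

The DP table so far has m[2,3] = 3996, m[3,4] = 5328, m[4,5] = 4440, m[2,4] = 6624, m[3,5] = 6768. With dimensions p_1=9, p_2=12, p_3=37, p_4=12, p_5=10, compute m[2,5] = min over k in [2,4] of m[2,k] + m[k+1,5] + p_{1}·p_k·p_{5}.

m[2,5] = min over k∈[2,4] of m[2,k]+m[k+1,5]+p_{1}·p_k·p_{5}.
k=2: 0 + 6768 + 9·12·10 = 7848; k=3: 3996 + 4440 + 9·37·10 = 11766; k=4: 6624 + 0 + 9·12·10 = 7704.
Minimum: 7704 at k=4.

7704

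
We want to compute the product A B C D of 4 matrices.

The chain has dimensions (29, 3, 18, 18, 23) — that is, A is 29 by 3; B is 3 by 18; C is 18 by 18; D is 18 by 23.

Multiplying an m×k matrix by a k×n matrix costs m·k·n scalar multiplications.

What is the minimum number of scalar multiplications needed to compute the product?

Adjacent pairs: AB = 29·3·18 = 1566; BC = 3·18·18 = 972; CD = 18·18·23 = 7452.
Length 3: A..C: k=1: 0+972+29·3·18=2538; k=2: 1566+0+29·18·18=10962 → min 2538 | B..D: k=2: 0+7452+3·18·23=8694; k=3: 972+0+3·18·23=2214 → min 2214.
Length 4: A..D: k=1: 0+2214+29·3·23=4215; k=2: 1566+7452+29·18·23=21024; k=3: 2538+0+29·18·23=14544 → min 4215.
Optimal order: (A ((B C) D)) with cost 4215.

4215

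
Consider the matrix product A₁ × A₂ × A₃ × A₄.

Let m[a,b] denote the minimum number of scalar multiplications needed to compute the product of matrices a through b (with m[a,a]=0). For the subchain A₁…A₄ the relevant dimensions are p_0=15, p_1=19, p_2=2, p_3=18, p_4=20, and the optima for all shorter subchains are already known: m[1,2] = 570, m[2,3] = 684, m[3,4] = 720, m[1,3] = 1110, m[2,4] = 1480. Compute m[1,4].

m[1,4] = min over k∈[1,3] of m[1,k]+m[k+1,4]+p_{0}·p_k·p_{4}.
k=1: 0 + 1480 + 15·19·20 = 7180; k=2: 570 + 720 + 15·2·20 = 1890; k=3: 1110 + 0 + 15·18·20 = 6510.
Minimum: 1890 at k=2.

1890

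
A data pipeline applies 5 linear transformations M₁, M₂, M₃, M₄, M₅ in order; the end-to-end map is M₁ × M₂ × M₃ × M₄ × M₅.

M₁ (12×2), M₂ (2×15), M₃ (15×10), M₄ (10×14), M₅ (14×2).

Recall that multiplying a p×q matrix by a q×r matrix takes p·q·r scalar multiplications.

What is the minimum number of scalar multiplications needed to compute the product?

Adjacent pairs: M₁M₂ = 12·2·15 = 360; M₂M₃ = 2·15·10 = 300; M₃M₄ = 15·10·14 = 2100; M₄M₅ = 10·14·2 = 280.
Length 3: M₁..M₃: k=1: 0+300+12·2·10=540; k=2: 360+0+12·15·10=2160 → min 540 | M₂..M₄: k=2: 0+2100+2·15·14=2520; k=3: 300+0+2·10·14=580 → min 580 | M₃..M₅: k=3: 0+280+15·10·2=580; k=4: 2100+0+15·14·2=2520 → min 580.
Length 4: M₁..M₄: k=1: 0+580+12·2·14=916; k=2: 360+2100+12·15·14=4980; k=3: 540+0+12·10·14=2220 → min 916 | M₂..M₅: k=2: 0+580+2·15·2=640; k=3: 300+280+2·10·2=620; k=4: 580+0+2·14·2=636 → min 620.
Length 5: M₁..M₅: k=1: 0+620+12·2·2=668; k=2: 360+580+12·15·2=1300; k=3: 540+280+12·10·2=1060; k=4: 916+0+12·14·2=1252 → min 668.
Optimal order: (M₁ × ((M₂ × M₃) × (M₄ × M₅))) with cost 668.

668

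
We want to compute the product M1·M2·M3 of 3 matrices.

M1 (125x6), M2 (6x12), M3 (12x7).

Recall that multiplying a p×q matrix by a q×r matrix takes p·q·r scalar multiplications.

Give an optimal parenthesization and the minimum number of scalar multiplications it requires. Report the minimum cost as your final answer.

(M1·(M2·M3)): cost 5754.
((M1·M2)·M3): cost 19500.
Optimal: (M1·(M2·M3)) with cost 5754.

5754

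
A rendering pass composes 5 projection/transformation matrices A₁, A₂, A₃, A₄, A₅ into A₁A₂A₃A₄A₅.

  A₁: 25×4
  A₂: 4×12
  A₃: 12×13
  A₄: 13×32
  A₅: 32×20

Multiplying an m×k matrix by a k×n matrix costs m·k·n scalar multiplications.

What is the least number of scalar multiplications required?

Adjacent pairs: A₁A₂ = 25·4·12 = 1200; A₂A₃ = 4·12·13 = 624; A₃A₄ = 12·13·32 = 4992; A₄A₅ = 13·32·20 = 8320.
Length 3: A₁..A₃: k=1: 0+624+25·4·13=1924; k=2: 1200+0+25·12·13=5100 → min 1924 | A₂..A₄: k=2: 0+4992+4·12·32=6528; k=3: 624+0+4·13·32=2288 → min 2288 | A₃..A₅: k=3: 0+8320+12·13·20=11440; k=4: 4992+0+12·32·20=12672 → min 11440.
Length 4: A₁..A₄: k=1: 0+2288+25·4·32=5488; k=2: 1200+4992+25·12·32=15792; k=3: 1924+0+25·13·32=12324 → min 5488 | A₂..A₅: k=2: 0+11440+4·12·20=12400; k=3: 624+8320+4·13·20=9984; k=4: 2288+0+4·32·20=4848 → min 4848.
Length 5: A₁..A₅: k=1: 0+4848+25·4·20=6848; k=2: 1200+11440+25·12·20=18640; k=3: 1924+8320+25·13·20=16744; k=4: 5488+0+25·32·20=21488 → min 6848.
Optimal order: (A₁(((A₂A₃)A₄)A₅)) with cost 6848.

6848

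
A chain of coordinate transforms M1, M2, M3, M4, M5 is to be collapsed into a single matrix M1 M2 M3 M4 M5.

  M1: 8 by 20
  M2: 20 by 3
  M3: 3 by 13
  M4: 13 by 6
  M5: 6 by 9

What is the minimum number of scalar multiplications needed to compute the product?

Adjacent pairs: M1M2 = 8·20·3 = 480; M2M3 = 20·3·13 = 780; M3M4 = 3·13·6 = 234; M4M5 = 13·6·9 = 702.
Length 3: M1..M3: k=1: 0+780+8·20·13=2860; k=2: 480+0+8·3·13=792 → min 792 | M2..M4: k=2: 0+234+20·3·6=594; k=3: 780+0+20·13·6=2340 → min 594 | M3..M5: k=3: 0+702+3·13·9=1053; k=4: 234+0+3·6·9=396 → min 396.
Length 4: M1..M4: k=1: 0+594+8·20·6=1554; k=2: 480+234+8·3·6=858; k=3: 792+0+8·13·6=1416 → min 858 | M2..M5: k=2: 0+396+20·3·9=936; k=3: 780+702+20·13·9=3822; k=4: 594+0+20·6·9=1674 → min 936.
Length 5: M1..M5: k=1: 0+936+8·20·9=2376; k=2: 480+396+8·3·9=1092; k=3: 792+702+8·13·9=2430; k=4: 858+0+8·6·9=1290 → min 1092.
Optimal order: ((M1 M2) ((M3 M4) M5)) with cost 1092.

1092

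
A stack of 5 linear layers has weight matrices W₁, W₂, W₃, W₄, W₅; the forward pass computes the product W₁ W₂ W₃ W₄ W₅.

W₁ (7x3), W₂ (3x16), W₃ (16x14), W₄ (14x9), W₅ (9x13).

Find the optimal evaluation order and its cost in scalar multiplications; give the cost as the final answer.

1674

Adjacent pairs: W₁W₂ = 7·3·16 = 336; W₂W₃ = 3·16·14 = 672; W₃W₄ = 16·14·9 = 2016; W₄W₅ = 14·9·13 = 1638.
Length 3: W₁..W₃: k=1: 0+672+7·3·14=966; k=2: 336+0+7·16·14=1904 → min 966 | W₂..W₄: k=2: 0+2016+3·16·9=2448; k=3: 672+0+3·14·9=1050 → min 1050 | W₃..W₅: k=3: 0+1638+16·14·13=4550; k=4: 2016+0+16·9·13=3888 → min 3888.
Length 4: W₁..W₄: k=1: 0+1050+7·3·9=1239; k=2: 336+2016+7·16·9=3360; k=3: 966+0+7·14·9=1848 → min 1239 | W₂..W₅: k=2: 0+3888+3·16·13=4512; k=3: 672+1638+3·14·13=2856; k=4: 1050+0+3·9·13=1401 → min 1401.
Length 5: W₁..W₅: k=1: 0+1401+7·3·13=1674; k=2: 336+3888+7·16·13=5680; k=3: 966+1638+7·14·13=3878; k=4: 1239+0+7·9·13=2058 → min 1674.
Optimal parenthesization: (W₁ (((W₂ W₃) W₄) W₅)) with cost 1674.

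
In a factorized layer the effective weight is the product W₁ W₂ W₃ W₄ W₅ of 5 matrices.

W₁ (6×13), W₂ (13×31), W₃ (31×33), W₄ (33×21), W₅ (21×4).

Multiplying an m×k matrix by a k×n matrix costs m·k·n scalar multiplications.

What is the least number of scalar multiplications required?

Adjacent pairs: W₁W₂ = 6·13·31 = 2418; W₂W₃ = 13·31·33 = 13299; W₃W₄ = 31·33·21 = 21483; W₄W₅ = 33·21·4 = 2772.
Length 3: W₁..W₃: k=1: 0+13299+6·13·33=15873; k=2: 2418+0+6·31·33=8556 → min 8556 | W₂..W₄: k=2: 0+21483+13·31·21=29946; k=3: 13299+0+13·33·21=22308 → min 22308 | W₃..W₅: k=3: 0+2772+31·33·4=6864; k=4: 21483+0+31·21·4=24087 → min 6864.
Length 4: W₁..W₄: k=1: 0+22308+6·13·21=23946; k=2: 2418+21483+6·31·21=27807; k=3: 8556+0+6·33·21=12714 → min 12714 | W₂..W₅: k=2: 0+6864+13·31·4=8476; k=3: 13299+2772+13·33·4=17787; k=4: 22308+0+13·21·4=23400 → min 8476.
Length 5: W₁..W₅: k=1: 0+8476+6·13·4=8788; k=2: 2418+6864+6·31·4=10026; k=3: 8556+2772+6·33·4=12120; k=4: 12714+0+6·21·4=13218 → min 8788.
Optimal order: (W₁ (W₂ (W₃ (W₄ W₅)))) with cost 8788.

8788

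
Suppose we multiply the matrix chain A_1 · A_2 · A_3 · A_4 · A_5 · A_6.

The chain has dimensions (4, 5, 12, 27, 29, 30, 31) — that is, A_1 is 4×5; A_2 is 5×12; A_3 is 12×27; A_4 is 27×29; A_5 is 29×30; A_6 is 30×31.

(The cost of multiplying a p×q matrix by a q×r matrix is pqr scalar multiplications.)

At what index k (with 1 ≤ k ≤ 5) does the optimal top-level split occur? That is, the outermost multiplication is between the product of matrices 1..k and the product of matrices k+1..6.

5

Adjacent pairs: A_1A_2 = 4·5·12 = 240; A_2A_3 = 5·12·27 = 1620; A_3A_4 = 12·27·29 = 9396; A_4A_5 = 27·29·30 = 23490; A_5A_6 = 29·30·31 = 26970.
Length 3: A_1..A_3: k=1: 0+1620+4·5·27=2160; k=2: 240+0+4·12·27=1536 → min 1536 | A_2..A_4: k=2: 0+9396+5·12·29=11136; k=3: 1620+0+5·27·29=5535 → min 5535 | A_3..A_5: k=3: 0+23490+12·27·30=33210; k=4: 9396+0+12·29·30=19836 → min 19836 | A_4..A_6: k=4: 0+26970+27·29·31=51243; k=5: 23490+0+27·30·31=48600 → min 48600.
Length 4: A_1..A_4: k=1: 0+5535+4·5·29=6115; k=2: 240+9396+4·12·29=11028; k=3: 1536+0+4·27·29=4668 → min 4668 | A_2..A_5: k=2: 0+19836+5·12·30=21636; k=3: 1620+23490+5·27·30=29160; k=4: 5535+0+5·29·30=9885 → min 9885 | A_3..A_6: k=3: 0+48600+12·27·31=58644; k=4: 9396+26970+12·29·31=47154; k=5: 19836+0+12·30·31=30996 → min 30996.
Length 5: A_1..A_5: k=1: 0+9885+4·5·30=10485; k=2: 240+19836+4·12·30=21516; k=3: 1536+23490+4·27·30=28266; k=4: 4668+0+4·29·30=8148 → min 8148 | A_2..A_6: k=2: 0+30996+5·12·31=32856; k=3: 1620+48600+5·27·31=54405; k=4: 5535+26970+5·29·31=37000; k=5: 9885+0+5·30·31=14535 → min 14535.
Top-level splits: k=1: (A_1..A_1)·(A_2..A_6) → 0+14535+4·5·31 = 15155; k=2: (A_1..A_2)·(A_3..A_6) → 240+30996+4·12·31 = 32724; k=3: (A_1..A_3)·(A_4..A_6) → 1536+48600+4·27·31 = 53484; k=4: (A_1..A_4)·(A_5..A_6) → 4668+26970+4·29·31 = 35234; k=5: (A_1..A_5)·(A_6..A_6) → 8148+0+4·30·31 = 11868.
Best split is after A_5, i.e. k = 5.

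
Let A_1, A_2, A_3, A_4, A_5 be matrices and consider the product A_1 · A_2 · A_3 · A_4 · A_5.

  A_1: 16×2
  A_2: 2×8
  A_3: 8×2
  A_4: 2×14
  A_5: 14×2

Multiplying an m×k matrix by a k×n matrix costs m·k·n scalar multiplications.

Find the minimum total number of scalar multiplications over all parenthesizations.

Adjacent pairs: A_1A_2 = 16·2·8 = 256; A_2A_3 = 2·8·2 = 32; A_3A_4 = 8·2·14 = 224; A_4A_5 = 2·14·2 = 56.
Length 3: A_1..A_3: k=1: 0+32+16·2·2=96; k=2: 256+0+16·8·2=512 → min 96 | A_2..A_4: k=2: 0+224+2·8·14=448; k=3: 32+0+2·2·14=88 → min 88 | A_3..A_5: k=3: 0+56+8·2·2=88; k=4: 224+0+8·14·2=448 → min 88.
Length 4: A_1..A_4: k=1: 0+88+16·2·14=536; k=2: 256+224+16·8·14=2272; k=3: 96+0+16·2·14=544 → min 536 | A_2..A_5: k=2: 0+88+2·8·2=120; k=3: 32+56+2·2·2=96; k=4: 88+0+2·14·2=144 → min 96.
Length 5: A_1..A_5: k=1: 0+96+16·2·2=160; k=2: 256+88+16·8·2=600; k=3: 96+56+16·2·2=216; k=4: 536+0+16·14·2=984 → min 160.
Optimal order: (A_1 · ((A_2 · A_3) · (A_4 · A_5))) with cost 160.

160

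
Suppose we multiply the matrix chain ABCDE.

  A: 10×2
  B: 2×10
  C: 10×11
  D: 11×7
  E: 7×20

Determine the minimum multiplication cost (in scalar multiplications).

Adjacent pairs: AB = 10·2·10 = 200; BC = 2·10·11 = 220; CD = 10·11·7 = 770; DE = 11·7·20 = 1540.
Length 3: A..C: k=1: 0+220+10·2·11=440; k=2: 200+0+10·10·11=1300 → min 440 | B..D: k=2: 0+770+2·10·7=910; k=3: 220+0+2·11·7=374 → min 374 | C..E: k=3: 0+1540+10·11·20=3740; k=4: 770+0+10·7·20=2170 → min 2170.
Length 4: A..D: k=1: 0+374+10·2·7=514; k=2: 200+770+10·10·7=1670; k=3: 440+0+10·11·7=1210 → min 514 | B..E: k=2: 0+2170+2·10·20=2570; k=3: 220+1540+2·11·20=2200; k=4: 374+0+2·7·20=654 → min 654.
Length 5: A..E: k=1: 0+654+10·2·20=1054; k=2: 200+2170+10·10·20=4370; k=3: 440+1540+10·11·20=4180; k=4: 514+0+10·7·20=1914 → min 1054.
Optimal order: (A(((BC)D)E)) with cost 1054.

1054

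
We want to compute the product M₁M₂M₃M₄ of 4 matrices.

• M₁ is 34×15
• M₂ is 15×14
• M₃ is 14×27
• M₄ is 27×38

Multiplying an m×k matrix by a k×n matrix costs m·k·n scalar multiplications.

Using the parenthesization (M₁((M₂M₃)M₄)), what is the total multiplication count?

(M₂M₃): 15×14 by 14×27 → 15×27, cost 15·14·27 = 5670
((M₂M₃)M₄): 15×27 by 27×38 → 15×38, cost 15·27·38 = 15390; cumulative 21060
(M₁((M₂M₃)M₄)): 34×15 by 15×38 → 34×38, cost 34·15·38 = 19380; cumulative 40440
Total: 40440 scalar multiplications.

40440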